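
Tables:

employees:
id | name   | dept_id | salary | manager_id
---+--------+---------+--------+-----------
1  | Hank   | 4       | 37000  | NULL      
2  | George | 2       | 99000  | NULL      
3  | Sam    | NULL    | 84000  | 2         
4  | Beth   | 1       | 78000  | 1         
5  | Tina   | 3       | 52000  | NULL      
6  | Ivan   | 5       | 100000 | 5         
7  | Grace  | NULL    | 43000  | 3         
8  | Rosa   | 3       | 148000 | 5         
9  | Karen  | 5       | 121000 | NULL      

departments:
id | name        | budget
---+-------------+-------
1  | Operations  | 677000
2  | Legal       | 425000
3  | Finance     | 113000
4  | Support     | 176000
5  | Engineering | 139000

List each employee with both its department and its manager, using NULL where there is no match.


Two LEFT JOINs from the same base table employees: one to departments via dept_id, one to employees itself via manager_id. Both are LEFT so every employee is preserved.
Match against departments:
  - employee 1 (Hank): dept_id=4 -> matches Support
  - employee 2 (George): dept_id=2 -> matches Legal
  - employee 3 (Sam): dept_id=NULL, no match -> kept with NULL
  - employee 4 (Beth): dept_id=1 -> matches Operations
  - employee 5 (Tina): dept_id=3 -> matches Finance
  - employee 6 (Ivan): dept_id=5 -> matches Engineering
  - employee 7 (Grace): dept_id=NULL, no match -> kept with NULL
  - employee 8 (Rosa): dept_id=3 -> matches Finance
  - employee 9 (Karen): dept_id=5 -> matches Engineering
Match against employees (self):
  - employee 1 (Hank): manager_id=NULL -> NULL
  - employee 2 (George): manager_id=NULL -> NULL
  - employee 3 (Sam): manager_id=2 -> George
  - employee 4 (Beth): manager_id=1 -> Hank
  - employee 5 (Tina): manager_id=NULL -> NULL
  - employee 6 (Ivan): manager_id=5 -> Tina
  - employee 7 (Grace): manager_id=3 -> Sam
  - employee 8 (Rosa): manager_id=5 -> Tina
  - employee 9 (Karen): manager_id=NULL -> NULL

SQL:
SELECT a.name, b.name AS department, c.name AS manager
FROM employees a
LEFT JOIN departments b ON a.dept_id = b.id
LEFT JOIN employees c ON a.manager_id = c.id

Result:
name   | department  | manager
-------+-------------+--------
Hank   | Support     | NULL   
George | Legal       | NULL   
Sam    | NULL        | George 
Beth   | Operations  | Hank   
Tina   | Finance     | NULL   
Ivan   | Engineering | Tina   
Grace  | NULL        | Sam    
Rosa   | Finance     | Tina   
Karen  | Engineering | NULL   


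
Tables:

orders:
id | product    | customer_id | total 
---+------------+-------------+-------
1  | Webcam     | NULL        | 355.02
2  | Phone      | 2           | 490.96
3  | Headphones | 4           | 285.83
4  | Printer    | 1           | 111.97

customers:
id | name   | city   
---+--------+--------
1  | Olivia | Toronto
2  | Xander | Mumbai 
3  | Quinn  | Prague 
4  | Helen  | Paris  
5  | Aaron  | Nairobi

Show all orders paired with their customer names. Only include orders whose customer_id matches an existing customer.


INNER JOIN keeps only orders rows whose customer_id matches an id in customers. Walk through each order:
  - order 1 (Webcam): customer_id=NULL, no match -> dropped
  - order 2 (Phone): customer_id=2 -> matches Xander
  - order 3 (Headphones): customer_id=4 -> matches Helen
  - order 4 (Printer): customer_id=1 -> matches Olivia
So 1 of 4 rows is dropped.

SQL:
SELECT a.product, b.name AS customer
FROM orders a
INNER JOIN customers b ON a.customer_id = b.id

Result:
product    | customer
-----------+---------
Phone      | Xander  
Headphones | Helen   
Printer    | Olivia  


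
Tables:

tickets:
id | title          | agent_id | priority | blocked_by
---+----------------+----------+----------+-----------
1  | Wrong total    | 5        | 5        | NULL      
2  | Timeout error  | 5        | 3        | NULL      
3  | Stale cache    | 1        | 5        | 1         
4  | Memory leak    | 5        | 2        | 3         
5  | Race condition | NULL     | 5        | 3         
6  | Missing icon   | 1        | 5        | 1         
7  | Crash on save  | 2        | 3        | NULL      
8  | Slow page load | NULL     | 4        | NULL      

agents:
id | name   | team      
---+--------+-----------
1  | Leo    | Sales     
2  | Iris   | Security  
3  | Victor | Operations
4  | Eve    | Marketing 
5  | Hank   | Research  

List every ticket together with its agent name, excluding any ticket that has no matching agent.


INNER JOIN keeps only tickets rows whose agent_id matches an id in agents. Walk through each ticket:
  - ticket 1 (Wrong total): agent_id=5 -> matches Hank
  - ticket 2 (Timeout error): agent_id=5 -> matches Hank
  - ticket 3 (Stale cache): agent_id=1 -> matches Leo
  - ticket 4 (Memory leak): agent_id=5 -> matches Hank
  - ticket 5 (Race condition): agent_id=NULL, no match -> dropped
  - ticket 6 (Missing icon): agent_id=1 -> matches Leo
  - ticket 7 (Crash on save): agent_id=2 -> matches Iris
  - ticket 8 (Slow page load): agent_id=NULL, no match -> dropped
So 2 of 8 rows are dropped.

SQL:
SELECT a.title, b.name AS agent
FROM tickets a
INNER JOIN agents b ON a.agent_id = b.id

Result:
title         | agent
--------------+------
Wrong total   | Hank 
Timeout error | Hank 
Stale cache   | Leo  
Memory leak   | Hank 
Missing icon  | Leo  
Crash on save | Iris 


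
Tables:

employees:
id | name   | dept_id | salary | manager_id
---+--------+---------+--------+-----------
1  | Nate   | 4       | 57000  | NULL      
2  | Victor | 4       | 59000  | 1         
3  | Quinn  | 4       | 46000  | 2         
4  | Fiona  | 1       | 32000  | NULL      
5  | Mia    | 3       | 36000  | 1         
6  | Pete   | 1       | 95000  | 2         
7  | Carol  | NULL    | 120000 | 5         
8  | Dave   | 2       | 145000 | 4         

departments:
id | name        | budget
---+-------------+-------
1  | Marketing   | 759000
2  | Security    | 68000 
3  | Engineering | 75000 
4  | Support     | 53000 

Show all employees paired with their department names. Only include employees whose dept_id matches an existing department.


INNER JOIN keeps only employees rows whose dept_id matches an id in departments. Walk through each employee:
  - employee 1 (Nate): dept_id=4 -> matches Support
  - employee 2 (Victor): dept_id=4 -> matches Support
  - employee 3 (Quinn): dept_id=4 -> matches Support
  - employee 4 (Fiona): dept_id=1 -> matches Marketing
  - employee 5 (Mia): dept_id=3 -> matches Engineering
  - employee 6 (Pete): dept_id=1 -> matches Marketing
  - employee 7 (Carol): dept_id=NULL, no match -> dropped
  - employee 8 (Dave): dept_id=2 -> matches Security
So 1 of 8 rows is dropped.

SQL:
SELECT a.name, b.name AS department
FROM employees a
INNER JOIN departments b ON a.dept_id = b.id

Result:
name   | department 
-------+------------
Nate   | Support    
Victor | Support    
Quinn  | Support    
Fiona  | Marketing  
Mia    | Engineering
Pete   | Marketing  
Dave   | Security   


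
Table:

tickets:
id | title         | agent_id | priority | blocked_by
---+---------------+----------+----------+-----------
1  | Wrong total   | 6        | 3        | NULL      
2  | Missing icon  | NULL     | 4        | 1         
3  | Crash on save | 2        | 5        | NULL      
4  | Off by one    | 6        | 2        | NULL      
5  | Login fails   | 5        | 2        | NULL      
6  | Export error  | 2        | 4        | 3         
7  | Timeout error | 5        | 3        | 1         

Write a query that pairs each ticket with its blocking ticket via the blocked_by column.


This is a self-join: tickets is joined to a second copy of itself, matching each row's blocked_by to another row's id. Use LEFT JOIN so rows with blocked_by=NULL are kept.
  - ticket 1 (Wrong total): blocked_by=NULL -> NULL
  - ticket 2 (Missing icon): blocked_by=1 -> Wrong total
  - ticket 3 (Crash on save): blocked_by=NULL -> NULL
  - ticket 4 (Off by one): blocked_by=NULL -> NULL
  - ticket 5 (Login fails): blocked_by=NULL -> NULL
  - ticket 6 (Export error): blocked_by=3 -> Crash on save
  - ticket 7 (Timeout error): blocked_by=1 -> Wrong total

SQL:
SELECT a.title AS item, b.title AS blocked_by
FROM tickets a
LEFT JOIN tickets b ON a.blocked_by = b.id

Result:
item          | blocked_by   
--------------+--------------
Wrong total   | NULL         
Missing icon  | Wrong total  
Crash on save | NULL         
Off by one    | NULL         
Login fails   | NULL         
Export error  | Crash on save
Timeout error | Wrong total  


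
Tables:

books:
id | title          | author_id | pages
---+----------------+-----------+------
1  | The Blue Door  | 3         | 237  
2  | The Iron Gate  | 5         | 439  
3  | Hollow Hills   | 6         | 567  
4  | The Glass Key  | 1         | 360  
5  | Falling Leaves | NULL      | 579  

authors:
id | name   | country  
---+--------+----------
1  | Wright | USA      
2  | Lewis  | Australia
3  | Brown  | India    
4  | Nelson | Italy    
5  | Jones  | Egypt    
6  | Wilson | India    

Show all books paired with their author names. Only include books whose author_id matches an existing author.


INNER JOIN keeps only books rows whose author_id matches an id in authors. Walk through each book:
  - book 1 (The Blue Door): author_id=3 -> matches Brown
  - book 2 (The Iron Gate): author_id=5 -> matches Jones
  - book 3 (Hollow Hills): author_id=6 -> matches Wilson
  - book 4 (The Glass Key): author_id=1 -> matches Wright
  - book 5 (Falling Leaves): author_id=NULL, no match -> dropped
So 1 of 5 rows is dropped.

SQL:
SELECT a.title, b.name AS author
FROM books a
INNER JOIN authors b ON a.author_id = b.id

Result:
title         | author
--------------+-------
The Blue Door | Brown 
The Iron Gate | Jones 
Hollow Hills  | Wilson
The Glass Key | Wright


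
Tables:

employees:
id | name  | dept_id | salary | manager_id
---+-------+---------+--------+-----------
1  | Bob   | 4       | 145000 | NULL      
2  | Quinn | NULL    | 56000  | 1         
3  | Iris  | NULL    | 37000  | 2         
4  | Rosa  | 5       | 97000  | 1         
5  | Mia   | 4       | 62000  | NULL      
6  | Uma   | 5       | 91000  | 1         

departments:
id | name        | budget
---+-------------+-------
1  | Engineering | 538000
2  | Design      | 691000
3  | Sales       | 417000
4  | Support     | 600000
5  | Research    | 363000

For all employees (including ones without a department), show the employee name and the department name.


LEFT JOIN keeps every row from employees (the left table); where dept_id has no match in departments, the department columns become NULL. Walk through each employee:
  - employee 1 (Bob): dept_id=4 -> matches Support
  - employee 2 (Quinn): dept_id=NULL, no match -> kept with NULL
  - employee 3 (Iris): dept_id=NULL, no match -> kept with NULL
  - employee 4 (Rosa): dept_id=5 -> matches Research
  - employee 5 (Mia): dept_id=4 -> matches Support
  - employee 6 (Uma): dept_id=5 -> matches Research
All 6 rows appear; 2 have NULL department.

SQL:
SELECT a.name, b.name AS department
FROM employees a
LEFT JOIN departments b ON a.dept_id = b.id

Result:
name  | department
------+-----------
Bob   | Support   
Quinn | NULL      
Iris  | NULL      
Rosa  | Research  
Mia   | Support   
Uma   | Research  


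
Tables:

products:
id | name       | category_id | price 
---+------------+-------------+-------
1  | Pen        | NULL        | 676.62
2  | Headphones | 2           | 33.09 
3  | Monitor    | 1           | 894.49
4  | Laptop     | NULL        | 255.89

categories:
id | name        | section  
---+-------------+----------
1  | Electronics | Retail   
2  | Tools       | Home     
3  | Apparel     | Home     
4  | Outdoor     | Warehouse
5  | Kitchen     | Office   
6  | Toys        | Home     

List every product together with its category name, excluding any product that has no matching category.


INNER JOIN keeps only products rows whose category_id matches an id in categories. Walk through each product:
  - product 1 (Pen): category_id=NULL, no match -> dropped
  - product 2 (Headphones): category_id=2 -> matches Tools
  - product 3 (Monitor): category_id=1 -> matches Electronics
  - product 4 (Laptop): category_id=NULL, no match -> dropped
So 2 of 4 rows are dropped.

SQL:
SELECT a.name, b.name AS category
FROM products a
INNER JOIN categories b ON a.category_id = b.id

Result:
name       | category   
-----------+------------
Headphones | Tools      
Monitor    | Electronics


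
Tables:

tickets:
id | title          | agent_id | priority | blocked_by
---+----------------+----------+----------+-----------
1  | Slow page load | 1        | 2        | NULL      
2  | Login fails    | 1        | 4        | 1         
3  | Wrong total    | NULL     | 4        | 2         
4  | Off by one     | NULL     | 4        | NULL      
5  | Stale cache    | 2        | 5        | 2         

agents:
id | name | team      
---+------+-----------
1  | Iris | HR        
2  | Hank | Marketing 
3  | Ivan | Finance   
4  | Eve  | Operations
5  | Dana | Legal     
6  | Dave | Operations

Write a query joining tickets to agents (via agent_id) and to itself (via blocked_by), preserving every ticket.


Two LEFT JOINs from the same base table tickets: one to agents via agent_id, one to tickets itself via blocked_by. Both are LEFT so every ticket is preserved.
Match against agents:
  - ticket 1 (Slow page load): agent_id=1 -> matches Iris
  - ticket 2 (Login fails): agent_id=1 -> matches Iris
  - ticket 3 (Wrong total): agent_id=NULL, no match -> kept with NULL
  - ticket 4 (Off by one): agent_id=NULL, no match -> kept with NULL
  - ticket 5 (Stale cache): agent_id=2 -> matches Hank
Match against tickets (self):
  - ticket 1 (Slow page load): blocked_by=NULL -> NULL
  - ticket 2 (Login fails): blocked_by=1 -> Slow page load
  - ticket 3 (Wrong total): blocked_by=2 -> Login fails
  - ticket 4 (Off by one): blocked_by=NULL -> NULL
  - ticket 5 (Stale cache): blocked_by=2 -> Login fails

SQL:
SELECT a.title, b.name AS agent, c.title AS blocked_by
FROM tickets a
LEFT JOIN agents b ON a.agent_id = b.id
LEFT JOIN tickets c ON a.blocked_by = c.id

Result:
title          | agent | blocked_by    
---------------+-------+---------------
Slow page load | Iris  | NULL          
Login fails    | Iris  | Slow page load
Wrong total    | NULL  | Login fails   
Off by one     | NULL  | NULL          
Stale cache    | Hank  | Login fails   


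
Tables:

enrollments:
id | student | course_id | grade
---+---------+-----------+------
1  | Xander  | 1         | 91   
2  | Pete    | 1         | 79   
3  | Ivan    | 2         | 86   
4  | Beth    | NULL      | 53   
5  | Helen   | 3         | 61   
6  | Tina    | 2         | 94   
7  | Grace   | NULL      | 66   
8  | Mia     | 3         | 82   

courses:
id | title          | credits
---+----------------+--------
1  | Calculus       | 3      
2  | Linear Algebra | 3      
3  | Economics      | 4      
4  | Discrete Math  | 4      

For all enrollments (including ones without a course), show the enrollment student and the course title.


LEFT JOIN keeps every row from enrollments (the left table); where course_id has no match in courses, the course columns become NULL. Walk through each enrollment:
  - enrollment 1 (Xander): course_id=1 -> matches Calculus
  - enrollment 2 (Pete): course_id=1 -> matches Calculus
  - enrollment 3 (Ivan): course_id=2 -> matches Linear Algebra
  - enrollment 4 (Beth): course_id=NULL, no match -> kept with NULL
  - enrollment 5 (Helen): course_id=3 -> matches Economics
  - enrollment 6 (Tina): course_id=2 -> matches Linear Algebra
  - enrollment 7 (Grace): course_id=NULL, no match -> kept with NULL
  - enrollment 8 (Mia): course_id=3 -> matches Economics
All 8 rows appear; 2 have NULL course.

SQL:
SELECT a.student, b.title AS course
FROM enrollments a
LEFT JOIN courses b ON a.course_id = b.id

Result:
student | course        
--------+---------------
Xander  | Calculus      
Pete    | Calculus      
Ivan    | Linear Algebra
Beth    | NULL          
Helen   | Economics     
Tina    | Linear Algebra
Grace   | NULL          
Mia     | Economics     


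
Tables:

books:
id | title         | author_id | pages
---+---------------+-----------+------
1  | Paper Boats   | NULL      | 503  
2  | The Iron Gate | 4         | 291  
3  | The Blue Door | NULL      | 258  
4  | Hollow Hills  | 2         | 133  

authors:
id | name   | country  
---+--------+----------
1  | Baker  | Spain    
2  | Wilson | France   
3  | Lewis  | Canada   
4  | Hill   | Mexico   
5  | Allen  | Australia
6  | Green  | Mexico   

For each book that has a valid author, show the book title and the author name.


INNER JOIN keeps only books rows whose author_id matches an id in authors. Walk through each book:
  - book 1 (Paper Boats): author_id=NULL, no match -> dropped
  - book 2 (The Iron Gate): author_id=4 -> matches Hill
  - book 3 (The Blue Door): author_id=NULL, no match -> dropped
  - book 4 (Hollow Hills): author_id=2 -> matches Wilson
So 2 of 4 rows are dropped.

SQL:
SELECT a.title, b.name AS author
FROM books a
INNER JOIN authors b ON a.author_id = b.id

Result:
title         | author
--------------+-------
The Iron Gate | Hill  
Hollow Hills  | Wilson


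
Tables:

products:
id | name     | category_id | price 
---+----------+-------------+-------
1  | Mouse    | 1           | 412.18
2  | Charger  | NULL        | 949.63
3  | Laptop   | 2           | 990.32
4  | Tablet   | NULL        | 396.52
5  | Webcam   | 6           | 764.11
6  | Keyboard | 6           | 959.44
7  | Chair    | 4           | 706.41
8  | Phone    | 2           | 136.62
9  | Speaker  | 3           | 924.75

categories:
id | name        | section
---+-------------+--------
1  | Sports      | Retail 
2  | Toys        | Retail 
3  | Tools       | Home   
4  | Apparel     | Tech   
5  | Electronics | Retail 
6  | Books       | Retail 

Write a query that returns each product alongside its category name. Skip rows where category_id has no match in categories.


INNER JOIN keeps only products rows whose category_id matches an id in categories. Walk through each product:
  - product 1 (Mouse): category_id=1 -> matches Sports
  - product 2 (Charger): category_id=NULL, no match -> dropped
  - product 3 (Laptop): category_id=2 -> matches Toys
  - product 4 (Tablet): category_id=NULL, no match -> dropped
  - product 5 (Webcam): category_id=6 -> matches Books
  - product 6 (Keyboard): category_id=6 -> matches Books
  - product 7 (Chair): category_id=4 -> matches Apparel
  - product 8 (Phone): category_id=2 -> matches Toys
  - product 9 (Speaker): category_id=3 -> matches Tools
So 2 of 9 rows are dropped.

SQL:
SELECT a.name, b.name AS category
FROM products a
INNER JOIN categories b ON a.category_id = b.id

Result:
name     | category
---------+---------
Mouse    | Sports  
Laptop   | Toys    
Webcam   | Books   
Keyboard | Books   
Chair    | Apparel 
Phone    | Toys    
Speaker  | Tools   


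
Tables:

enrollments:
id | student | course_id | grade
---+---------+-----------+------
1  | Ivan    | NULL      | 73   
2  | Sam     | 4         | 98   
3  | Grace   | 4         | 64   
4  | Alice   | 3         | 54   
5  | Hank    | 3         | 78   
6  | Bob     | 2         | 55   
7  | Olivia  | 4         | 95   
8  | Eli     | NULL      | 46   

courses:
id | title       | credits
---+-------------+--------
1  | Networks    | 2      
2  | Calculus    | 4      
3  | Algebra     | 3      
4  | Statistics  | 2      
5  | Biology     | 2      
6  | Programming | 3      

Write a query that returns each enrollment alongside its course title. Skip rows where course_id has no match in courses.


INNER JOIN keeps only enrollments rows whose course_id matches an id in courses. Walk through each enrollment:
  - enrollment 1 (Ivan): course_id=NULL, no match -> dropped
  - enrollment 2 (Sam): course_id=4 -> matches Statistics
  - enrollment 3 (Grace): course_id=4 -> matches Statistics
  - enrollment 4 (Alice): course_id=3 -> matches Algebra
  - enrollment 5 (Hank): course_id=3 -> matches Algebra
  - enrollment 6 (Bob): course_id=2 -> matches Calculus
  - enrollment 7 (Olivia): course_id=4 -> matches Statistics
  - enrollment 8 (Eli): course_id=NULL, no match -> dropped
So 2 of 8 rows are dropped.

SQL:
SELECT a.student, b.title AS course
FROM enrollments a
INNER JOIN courses b ON a.course_id = b.id

Result:
student | course    
--------+-----------
Sam     | Statistics
Grace   | Statistics
Alice   | Algebra   
Hank    | Algebra   
Bob     | Calculus  
Olivia  | Statistics


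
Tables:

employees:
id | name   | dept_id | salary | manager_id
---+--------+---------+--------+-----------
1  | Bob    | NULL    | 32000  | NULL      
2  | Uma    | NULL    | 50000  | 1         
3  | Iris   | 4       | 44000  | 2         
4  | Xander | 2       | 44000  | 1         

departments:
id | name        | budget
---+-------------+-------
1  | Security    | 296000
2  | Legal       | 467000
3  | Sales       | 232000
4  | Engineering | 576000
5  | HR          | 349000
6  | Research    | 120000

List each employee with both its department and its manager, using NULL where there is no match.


Two LEFT JOINs from the same base table employees: one to departments via dept_id, one to employees itself via manager_id. Both are LEFT so every employee is preserved.
Match against departments:
  - employee 1 (Bob): dept_id=NULL, no match -> kept with NULL
  - employee 2 (Uma): dept_id=NULL, no match -> kept with NULL
  - employee 3 (Iris): dept_id=4 -> matches Engineering
  - employee 4 (Xander): dept_id=2 -> matches Legal
Match against employees (self):
  - employee 1 (Bob): manager_id=NULL -> NULL
  - employee 2 (Uma): manager_id=1 -> Bob
  - employee 3 (Iris): manager_id=2 -> Uma
  - employee 4 (Xander): manager_id=1 -> Bob

SQL:
SELECT a.name, b.name AS department, c.name AS manager
FROM employees a
LEFT JOIN departments b ON a.dept_id = b.id
LEFT JOIN employees c ON a.manager_id = c.id

Result:
name   | department  | manager
-------+-------------+--------
Bob    | NULL        | NULL   
Uma    | NULL        | Bob    
Iris   | Engineering | Uma    
Xander | Legal       | Bob    


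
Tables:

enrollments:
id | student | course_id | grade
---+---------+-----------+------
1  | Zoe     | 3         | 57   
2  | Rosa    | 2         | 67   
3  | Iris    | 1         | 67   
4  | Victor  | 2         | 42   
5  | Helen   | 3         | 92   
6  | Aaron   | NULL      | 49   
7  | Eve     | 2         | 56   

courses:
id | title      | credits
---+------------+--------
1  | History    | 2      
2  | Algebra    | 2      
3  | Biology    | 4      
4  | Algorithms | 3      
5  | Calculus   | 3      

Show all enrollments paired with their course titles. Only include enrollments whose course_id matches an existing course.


INNER JOIN keeps only enrollments rows whose course_id matches an id in courses. Walk through each enrollment:
  - enrollment 1 (Zoe): course_id=3 -> matches Biology
  - enrollment 2 (Rosa): course_id=2 -> matches Algebra
  - enrollment 3 (Iris): course_id=1 -> matches History
  - enrollment 4 (Victor): course_id=2 -> matches Algebra
  - enrollment 5 (Helen): course_id=3 -> matches Biology
  - enrollment 6 (Aaron): course_id=NULL, no match -> dropped
  - enrollment 7 (Eve): course_id=2 -> matches Algebra
So 1 of 7 rows is dropped.

SQL:
SELECT a.student, b.title AS course
FROM enrollments a
INNER JOIN courses b ON a.course_id = b.id

Result:
student | course 
--------+--------
Zoe     | Biology
Rosa    | Algebra
Iris    | History
Victor  | Algebra
Helen   | Biology
Eve     | Algebra


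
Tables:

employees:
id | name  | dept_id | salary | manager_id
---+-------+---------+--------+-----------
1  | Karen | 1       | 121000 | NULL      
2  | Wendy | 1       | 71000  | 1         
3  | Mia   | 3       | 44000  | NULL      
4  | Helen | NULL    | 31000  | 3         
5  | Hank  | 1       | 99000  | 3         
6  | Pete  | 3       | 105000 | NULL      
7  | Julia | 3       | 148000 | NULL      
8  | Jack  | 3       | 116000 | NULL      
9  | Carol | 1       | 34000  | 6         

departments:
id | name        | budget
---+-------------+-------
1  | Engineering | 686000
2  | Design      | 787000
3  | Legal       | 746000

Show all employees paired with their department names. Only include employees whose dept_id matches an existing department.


INNER JOIN keeps only employees rows whose dept_id matches an id in departments. Walk through each employee:
  - employee 1 (Karen): dept_id=1 -> matches Engineering
  - employee 2 (Wendy): dept_id=1 -> matches Engineering
  - employee 3 (Mia): dept_id=3 -> matches Legal
  - employee 4 (Helen): dept_id=NULL, no match -> dropped
  - employee 5 (Hank): dept_id=1 -> matches Engineering
  - employee 6 (Pete): dept_id=3 -> matches Legal
  - employee 7 (Julia): dept_id=3 -> matches Legal
  - employee 8 (Jack): dept_id=3 -> matches Legal
  - employee 9 (Carol): dept_id=1 -> matches Engineering
So 1 of 9 rows is dropped.

SQL:
SELECT a.name, b.name AS department
FROM employees a
INNER JOIN departments b ON a.dept_id = b.id

Result:
name  | department 
------+------------
Karen | Engineering
Wendy | Engineering
Mia   | Legal      
Hank  | Engineering
Pete  | Legal      
Julia | Legal      
Jack  | Legal      
Carol | Engineering


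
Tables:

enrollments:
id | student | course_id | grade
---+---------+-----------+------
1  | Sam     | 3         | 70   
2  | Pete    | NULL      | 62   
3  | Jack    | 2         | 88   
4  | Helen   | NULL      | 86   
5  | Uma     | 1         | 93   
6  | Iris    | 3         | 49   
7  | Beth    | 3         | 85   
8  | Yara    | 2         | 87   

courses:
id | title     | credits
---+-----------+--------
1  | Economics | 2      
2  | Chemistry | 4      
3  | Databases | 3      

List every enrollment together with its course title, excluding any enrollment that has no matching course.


INNER JOIN keeps only enrollments rows whose course_id matches an id in courses. Walk through each enrollment:
  - enrollment 1 (Sam): course_id=3 -> matches Databases
  - enrollment 2 (Pete): course_id=NULL, no match -> dropped
  - enrollment 3 (Jack): course_id=2 -> matches Chemistry
  - enrollment 4 (Helen): course_id=NULL, no match -> dropped
  - enrollment 5 (Uma): course_id=1 -> matches Economics
  - enrollment 6 (Iris): course_id=3 -> matches Databases
  - enrollment 7 (Beth): course_id=3 -> matches Databases
  - enrollment 8 (Yara): course_id=2 -> matches Chemistry
So 2 of 8 rows are dropped.

SQL:
SELECT a.student, b.title AS course
FROM enrollments a
INNER JOIN courses b ON a.course_id = b.id

Result:
student | course   
--------+----------
Sam     | Databases
Jack    | Chemistry
Uma     | Economics
Iris    | Databases
Beth    | Databases
Yara    | Chemistry


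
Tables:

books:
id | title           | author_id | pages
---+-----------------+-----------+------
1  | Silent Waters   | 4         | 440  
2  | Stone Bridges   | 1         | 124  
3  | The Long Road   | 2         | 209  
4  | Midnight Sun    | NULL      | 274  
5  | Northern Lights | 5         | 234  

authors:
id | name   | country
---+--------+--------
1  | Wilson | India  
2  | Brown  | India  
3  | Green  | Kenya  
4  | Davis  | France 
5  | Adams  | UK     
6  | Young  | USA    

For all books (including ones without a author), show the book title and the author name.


LEFT JOIN keeps every row from books (the left table); where author_id has no match in authors, the author columns become NULL. Walk through each book:
  - book 1 (Silent Waters): author_id=4 -> matches Davis
  - book 2 (Stone Bridges): author_id=1 -> matches Wilson
  - book 3 (The Long Road): author_id=2 -> matches Brown
  - book 4 (Midnight Sun): author_id=NULL, no match -> kept with NULL
  - book 5 (Northern Lights): author_id=5 -> matches Adams
All 5 rows appear; 1 has NULL author.

SQL:
SELECT a.title, b.name AS author
FROM books a
LEFT JOIN authors b ON a.author_id = b.id

Result:
title           | author
----------------+-------
Silent Waters   | Davis 
Stone Bridges   | Wilson
The Long Road   | Brown 
Midnight Sun    | NULL  
Northern Lights | Adams 


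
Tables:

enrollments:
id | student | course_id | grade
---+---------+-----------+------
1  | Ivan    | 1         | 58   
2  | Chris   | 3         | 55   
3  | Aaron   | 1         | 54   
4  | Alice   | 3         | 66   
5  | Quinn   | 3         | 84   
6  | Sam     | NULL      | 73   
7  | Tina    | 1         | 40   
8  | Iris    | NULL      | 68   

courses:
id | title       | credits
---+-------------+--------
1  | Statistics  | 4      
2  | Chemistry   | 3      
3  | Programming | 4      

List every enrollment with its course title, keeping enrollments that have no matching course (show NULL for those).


LEFT JOIN keeps every row from enrollments (the left table); where course_id has no match in courses, the course columns become NULL. Walk through each enrollment:
  - enrollment 1 (Ivan): course_id=1 -> matches Statistics
  - enrollment 2 (Chris): course_id=3 -> matches Programming
  - enrollment 3 (Aaron): course_id=1 -> matches Statistics
  - enrollment 4 (Alice): course_id=3 -> matches Programming
  - enrollment 5 (Quinn): course_id=3 -> matches Programming
  - enrollment 6 (Sam): course_id=NULL, no match -> kept with NULL
  - enrollment 7 (Tina): course_id=1 -> matches Statistics
  - enrollment 8 (Iris): course_id=NULL, no match -> kept with NULL
All 8 rows appear; 2 have NULL course.

SQL:
SELECT a.student, b.title AS course
FROM enrollments a
LEFT JOIN courses b ON a.course_id = b.id

Result:
student | course     
--------+------------
Ivan    | Statistics 
Chris   | Programming
Aaron   | Statistics 
Alice   | Programming
Quinn   | Programming
Sam     | NULL       
Tina    | Statistics 
Iris    | NULL       


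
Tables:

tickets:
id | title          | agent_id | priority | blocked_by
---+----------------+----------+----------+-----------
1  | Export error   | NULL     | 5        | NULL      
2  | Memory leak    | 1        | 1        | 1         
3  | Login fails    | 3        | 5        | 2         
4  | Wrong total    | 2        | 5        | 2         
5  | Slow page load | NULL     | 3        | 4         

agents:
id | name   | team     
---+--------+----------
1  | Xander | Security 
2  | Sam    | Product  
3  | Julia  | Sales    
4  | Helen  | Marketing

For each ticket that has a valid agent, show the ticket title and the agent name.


INNER JOIN keeps only tickets rows whose agent_id matches an id in agents. Walk through each ticket:
  - ticket 1 (Export error): agent_id=NULL, no match -> dropped
  - ticket 2 (Memory leak): agent_id=1 -> matches Xander
  - ticket 3 (Login fails): agent_id=3 -> matches Julia
  - ticket 4 (Wrong total): agent_id=2 -> matches Sam
  - ticket 5 (Slow page load): agent_id=NULL, no match -> dropped
So 2 of 5 rows are dropped.

SQL:
SELECT a.title, b.name AS agent
FROM tickets a
INNER JOIN agents b ON a.agent_id = b.id

Result:
title       | agent 
------------+-------
Memory leak | Xander
Login fails | Julia 
Wrong total | Sam   


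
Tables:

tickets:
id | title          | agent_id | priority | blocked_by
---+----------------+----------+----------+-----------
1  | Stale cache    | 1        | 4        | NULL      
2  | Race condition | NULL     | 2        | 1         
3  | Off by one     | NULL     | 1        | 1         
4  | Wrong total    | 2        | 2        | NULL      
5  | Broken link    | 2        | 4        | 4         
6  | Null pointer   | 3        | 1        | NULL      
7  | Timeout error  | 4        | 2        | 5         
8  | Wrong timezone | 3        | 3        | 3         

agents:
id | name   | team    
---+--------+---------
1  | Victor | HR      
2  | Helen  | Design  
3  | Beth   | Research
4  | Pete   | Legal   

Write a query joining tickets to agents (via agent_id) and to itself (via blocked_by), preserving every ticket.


Two LEFT JOINs from the same base table tickets: one to agents via agent_id, one to tickets itself via blocked_by. Both are LEFT so every ticket is preserved.
Match against agents:
  - ticket 1 (Stale cache): agent_id=1 -> matches Victor
  - ticket 2 (Race condition): agent_id=NULL, no match -> kept with NULL
  - ticket 3 (Off by one): agent_id=NULL, no match -> kept with NULL
  - ticket 4 (Wrong total): agent_id=2 -> matches Helen
  - ticket 5 (Broken link): agent_id=2 -> matches Helen
  - ticket 6 (Null pointer): agent_id=3 -> matches Beth
  - ticket 7 (Timeout error): agent_id=4 -> matches Pete
  - ticket 8 (Wrong timezone): agent_id=3 -> matches Beth
Match against tickets (self):
  - ticket 1 (Stale cache): blocked_by=NULL -> NULL
  - ticket 2 (Race condition): blocked_by=1 -> Stale cache
  - ticket 3 (Off by one): blocked_by=1 -> Stale cache
  - ticket 4 (Wrong total): blocked_by=NULL -> NULL
  - ticket 5 (Broken link): blocked_by=4 -> Wrong total
  - ticket 6 (Null pointer): blocked_by=NULL -> NULL
  - ticket 7 (Timeout error): blocked_by=5 -> Broken link
  - ticket 8 (Wrong timezone): blocked_by=3 -> Off by one

SQL:
SELECT a.title, b.name AS agent, c.title AS blocked_by
FROM tickets a
LEFT JOIN agents b ON a.agent_id = b.id
LEFT JOIN tickets c ON a.blocked_by = c.id

Result:
title          | agent  | blocked_by 
---------------+--------+------------
Stale cache    | Victor | NULL       
Race condition | NULL   | Stale cache
Off by one     | NULL   | Stale cache
Wrong total    | Helen  | NULL       
Broken link    | Helen  | Wrong total
Null pointer   | Beth   | NULL       
Timeout error  | Pete   | Broken link
Wrong timezone | Beth   | Off by one 


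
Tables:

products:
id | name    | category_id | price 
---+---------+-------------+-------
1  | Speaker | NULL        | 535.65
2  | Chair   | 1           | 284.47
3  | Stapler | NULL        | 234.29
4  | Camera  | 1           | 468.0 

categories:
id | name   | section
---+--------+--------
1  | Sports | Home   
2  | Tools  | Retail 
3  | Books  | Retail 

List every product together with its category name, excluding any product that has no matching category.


INNER JOIN keeps only products rows whose category_id matches an id in categories. Walk through each product:
  - product 1 (Speaker): category_id=NULL, no match -> dropped
  - product 2 (Chair): category_id=1 -> matches Sports
  - product 3 (Stapler): category_id=NULL, no match -> dropped
  - product 4 (Camera): category_id=1 -> matches Sports
So 2 of 4 rows are dropped.

SQL:
SELECT a.name, b.name AS category
FROM products a
INNER JOIN categories b ON a.category_id = b.id

Result:
name   | category
-------+---------
Chair  | Sports  
Camera | Sports  


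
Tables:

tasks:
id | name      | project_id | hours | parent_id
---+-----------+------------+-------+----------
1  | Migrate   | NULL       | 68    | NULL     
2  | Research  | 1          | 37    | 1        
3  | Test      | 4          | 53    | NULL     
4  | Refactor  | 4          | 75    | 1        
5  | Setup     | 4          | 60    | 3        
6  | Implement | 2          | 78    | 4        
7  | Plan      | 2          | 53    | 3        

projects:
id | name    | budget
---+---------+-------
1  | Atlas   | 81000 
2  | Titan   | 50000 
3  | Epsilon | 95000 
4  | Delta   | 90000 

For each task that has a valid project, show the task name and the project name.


INNER JOIN keeps only tasks rows whose project_id matches an id in projects. Walk through each task:
  - task 1 (Migrate): project_id=NULL, no match -> dropped
  - task 2 (Research): project_id=1 -> matches Atlas
  - task 3 (Test): project_id=4 -> matches Delta
  - task 4 (Refactor): project_id=4 -> matches Delta
  - task 5 (Setup): project_id=4 -> matches Delta
  - task 6 (Implement): project_id=2 -> matches Titan
  - task 7 (Plan): project_id=2 -> matches Titan
So 1 of 7 rows is dropped.

SQL:
SELECT a.name, b.name AS project
FROM tasks a
INNER JOIN projects b ON a.project_id = b.id

Result:
name      | project
----------+--------
Research  | Atlas  
Test      | Delta  
Refactor  | Delta  
Setup     | Delta  
Implement | Titan  
Plan      | Titan  


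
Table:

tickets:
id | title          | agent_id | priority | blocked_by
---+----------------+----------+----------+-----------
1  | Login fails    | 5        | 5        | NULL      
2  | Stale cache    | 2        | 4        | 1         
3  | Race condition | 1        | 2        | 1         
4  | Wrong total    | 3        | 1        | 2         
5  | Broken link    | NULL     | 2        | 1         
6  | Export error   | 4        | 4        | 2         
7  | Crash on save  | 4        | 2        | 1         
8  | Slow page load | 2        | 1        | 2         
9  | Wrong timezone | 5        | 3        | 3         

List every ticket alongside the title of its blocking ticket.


This is a self-join: tickets is joined to a second copy of itself, matching each row's blocked_by to another row's id. Use LEFT JOIN so rows with blocked_by=NULL are kept.
  - ticket 1 (Login fails): blocked_by=NULL -> NULL
  - ticket 2 (Stale cache): blocked_by=1 -> Login fails
  - ticket 3 (Race condition): blocked_by=1 -> Login fails
  - ticket 4 (Wrong total): blocked_by=2 -> Stale cache
  - ticket 5 (Broken link): blocked_by=1 -> Login fails
  - ticket 6 (Export error): blocked_by=2 -> Stale cache
  - ticket 7 (Crash on save): blocked_by=1 -> Login fails
  - ticket 8 (Slow page load): blocked_by=2 -> Stale cache
  - ticket 9 (Wrong timezone): blocked_by=3 -> Race condition

SQL:
SELECT a.title AS item, b.title AS blocked_by
FROM tickets a
LEFT JOIN tickets b ON a.blocked_by = b.id

Result:
item           | blocked_by    
---------------+---------------
Login fails    | NULL          
Stale cache    | Login fails   
Race condition | Login fails   
Wrong total    | Stale cache   
Broken link    | Login fails   
Export error   | Stale cache   
Crash on save  | Login fails   
Slow page load | Stale cache   
Wrong timezone | Race condition


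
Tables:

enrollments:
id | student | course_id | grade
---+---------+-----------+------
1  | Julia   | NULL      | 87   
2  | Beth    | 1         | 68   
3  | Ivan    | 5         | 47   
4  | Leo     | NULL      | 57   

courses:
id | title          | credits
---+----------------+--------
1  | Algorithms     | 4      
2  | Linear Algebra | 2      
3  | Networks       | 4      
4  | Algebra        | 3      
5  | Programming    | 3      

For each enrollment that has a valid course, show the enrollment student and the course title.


INNER JOIN keeps only enrollments rows whose course_id matches an id in courses. Walk through each enrollment:
  - enrollment 1 (Julia): course_id=NULL, no match -> dropped
  - enrollment 2 (Beth): course_id=1 -> matches Algorithms
  - enrollment 3 (Ivan): course_id=5 -> matches Programming
  - enrollment 4 (Leo): course_id=NULL, no match -> dropped
So 2 of 4 rows are dropped.

SQL:
SELECT a.student, b.title AS course
FROM enrollments a
INNER JOIN courses b ON a.course_id = b.id

Result:
student | course     
--------+------------
Beth    | Algorithms 
Ivan    | Programming


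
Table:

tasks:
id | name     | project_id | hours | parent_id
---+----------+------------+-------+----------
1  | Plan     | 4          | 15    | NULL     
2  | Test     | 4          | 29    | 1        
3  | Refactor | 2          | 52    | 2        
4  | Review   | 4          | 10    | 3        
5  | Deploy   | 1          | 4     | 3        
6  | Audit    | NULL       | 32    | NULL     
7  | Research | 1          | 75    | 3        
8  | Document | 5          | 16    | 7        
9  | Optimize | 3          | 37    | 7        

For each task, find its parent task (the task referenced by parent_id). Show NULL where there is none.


This is a self-join: tasks is joined to a second copy of itself, matching each row's parent_id to another row's id. Use LEFT JOIN so rows with parent_id=NULL are kept.
  - task 1 (Plan): parent_id=NULL -> NULL
  - task 2 (Test): parent_id=1 -> Plan
  - task 3 (Refactor): parent_id=2 -> Test
  - task 4 (Review): parent_id=3 -> Refactor
  - task 5 (Deploy): parent_id=3 -> Refactor
  - task 6 (Audit): parent_id=NULL -> NULL
  - task 7 (Research): parent_id=3 -> Refactor
  - task 8 (Document): parent_id=7 -> Research
  - task 9 (Optimize): parent_id=7 -> Research

SQL:
SELECT a.name AS item, b.name AS parent
FROM tasks a
LEFT JOIN tasks b ON a.parent_id = b.id

Result:
item     | parent  
---------+---------
Plan     | NULL    
Test     | Plan    
Refactor | Test    
Review   | Refactor
Deploy   | Refactor
Audit    | NULL    
Research | Refactor
Document | Research
Optimize | Research


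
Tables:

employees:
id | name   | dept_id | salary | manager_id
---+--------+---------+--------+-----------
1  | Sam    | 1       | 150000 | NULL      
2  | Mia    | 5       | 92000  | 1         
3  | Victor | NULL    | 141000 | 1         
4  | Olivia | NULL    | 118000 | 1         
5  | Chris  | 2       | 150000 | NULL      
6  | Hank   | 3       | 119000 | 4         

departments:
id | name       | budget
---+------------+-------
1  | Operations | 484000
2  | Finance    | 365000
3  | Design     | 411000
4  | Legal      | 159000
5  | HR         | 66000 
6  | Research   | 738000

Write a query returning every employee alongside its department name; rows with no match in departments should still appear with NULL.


LEFT JOIN keeps every row from employees (the left table); where dept_id has no match in departments, the department columns become NULL. Walk through each employee:
  - employee 1 (Sam): dept_id=1 -> matches Operations
  - employee 2 (Mia): dept_id=5 -> matches HR
  - employee 3 (Victor): dept_id=NULL, no match -> kept with NULL
  - employee 4 (Olivia): dept_id=NULL, no match -> kept with NULL
  - employee 5 (Chris): dept_id=2 -> matches Finance
  - employee 6 (Hank): dept_id=3 -> matches Design
All 6 rows appear; 2 have NULL department.

SQL:
SELECT a.name, b.name AS department
FROM employees a
LEFT JOIN departments b ON a.dept_id = b.id

Result:
name   | department
-------+-----------
Sam    | Operations
Mia    | HR        
Victor | NULL      
Olivia | NULL      
Chris  | Finance   
Hank   | Design    
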